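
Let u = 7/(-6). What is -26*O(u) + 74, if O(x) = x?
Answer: 313/3 ≈ 104.33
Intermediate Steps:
u = -7/6 (u = 7*(-1/6) = -7/6 ≈ -1.1667)
-26*O(u) + 74 = -26*(-7/6) + 74 = 91/3 + 74 = 313/3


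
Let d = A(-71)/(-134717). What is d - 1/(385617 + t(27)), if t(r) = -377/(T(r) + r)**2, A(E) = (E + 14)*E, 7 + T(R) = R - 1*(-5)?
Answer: -324631039565/10805422494119 ≈ -0.030043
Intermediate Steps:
T(R) = -2 + R (T(R) = -7 + (R - 1*(-5)) = -7 + (R + 5) = -7 + (5 + R) = -2 + R)
A(E) = E*(14 + E) (A(E) = (14 + E)*E = E*(14 + E))
t(r) = -377/(-2 + 2*r)**2 (t(r) = -377/((-2 + r) + r)**2 = -377/(-2 + 2*r)**2)
d = -4047/134717 (d = -71*(14 - 71)/(-134717) = -71*(-57)*(-1/134717) = 4047*(-1/134717) = -4047/134717 ≈ -0.030041)
d - 1/(385617 + t(27)) = -4047/134717 - 1/(385617 - 377/(4*(-1 + 27)**2)) = -4047/134717 - 1/(385617 - 377/4/26**2) = -4047/134717 - 1/(385617 - 377/4*1/676) = -4047/134717 - 1/(385617 - 29/208) = -4047/134717 - 1/80208307/208 = -4047/134717 - 1*208/80208307 = -4047/134717 - 208/80208307 = -324631039565/10805422494119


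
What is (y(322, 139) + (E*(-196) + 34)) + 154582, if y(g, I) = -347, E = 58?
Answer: 142901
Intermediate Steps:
(y(322, 139) + (E*(-196) + 34)) + 154582 = (-347 + (58*(-196) + 34)) + 154582 = (-347 + (-11368 + 34)) + 154582 = (-347 - 11334) + 154582 = -11681 + 154582 = 142901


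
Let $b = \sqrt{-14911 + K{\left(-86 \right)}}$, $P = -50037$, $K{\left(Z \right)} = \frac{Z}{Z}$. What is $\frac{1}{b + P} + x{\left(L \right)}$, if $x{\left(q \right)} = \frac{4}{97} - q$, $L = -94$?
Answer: $\frac{7612965014483}{80953493021} - \frac{i \sqrt{14910}}{2503716279} \approx 94.041 - 4.877 \cdot 10^{-8} i$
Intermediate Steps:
$K{\left(Z \right)} = 1$
$x{\left(q \right)} = \frac{4}{97} - q$ ($x{\left(q \right)} = 4 \cdot \frac{1}{97} - q = \frac{4}{97} - q$)
$b = i \sqrt{14910}$ ($b = \sqrt{-14911 + 1} = \sqrt{-14910} = i \sqrt{14910} \approx 122.11 i$)
$\frac{1}{b + P} + x{\left(L \right)} = \frac{1}{i \sqrt{14910} - 50037} + \left(\frac{4}{97} - -94\right) = \frac{1}{-50037 + i \sqrt{14910}} + \left(\frac{4}{97} + 94\right) = \frac{1}{-50037 + i \sqrt{14910}} + \frac{9122}{97} = \frac{9122}{97} + \frac{1}{-50037 + i \sqrt{14910}}$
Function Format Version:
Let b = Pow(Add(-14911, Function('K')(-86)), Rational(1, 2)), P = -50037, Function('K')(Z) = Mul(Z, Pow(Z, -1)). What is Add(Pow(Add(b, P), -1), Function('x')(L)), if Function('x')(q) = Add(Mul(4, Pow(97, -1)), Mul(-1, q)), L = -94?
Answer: Add(Rational(7612965014483, 80953493021), Mul(Rational(-1, 2503716279), I, Pow(14910, Rational(1, 2)))) ≈ Add(94.041, Mul(-4.8770e-8, I))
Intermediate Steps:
Function('K')(Z) = 1
Function('x')(q) = Add(Rational(4, 97), Mul(-1, q)) (Function('x')(q) = Add(Mul(4, Rational(1, 97)), Mul(-1, q)) = Add(Rational(4, 97), Mul(-1, q)))
b = Mul(I, Pow(14910, Rational(1, 2))) (b = Pow(Add(-14911, 1), Rational(1, 2)) = Pow(-14910, Rational(1, 2)) = Mul(I, Pow(14910, Rational(1, 2))) ≈ Mul(122.11, I))
Add(Pow(Add(b, P), -1), Function('x')(L)) = Add(Pow(Add(Mul(I, Pow(14910, Rational(1, 2))), -50037), -1), Add(Rational(4, 97), Mul(-1, -94))) = Add(Pow(Add(-50037, Mul(I, Pow(14910, Rational(1, 2)))), -1), Add(Rational(4, 97), 94)) = Add(Pow(Add(-50037, Mul(I, Pow(14910, Rational(1, 2)))), -1), Rational(9122, 97)) = Add(Rational(9122, 97), Pow(Add(-50037, Mul(I, Pow(14910, Rational(1, 2)))), -1))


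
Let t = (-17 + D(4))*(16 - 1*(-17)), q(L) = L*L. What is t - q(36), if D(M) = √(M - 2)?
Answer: -1857 + 33*√2 ≈ -1810.3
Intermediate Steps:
D(M) = √(-2 + M)
q(L) = L²
t = -561 + 33*√2 (t = (-17 + √(-2 + 4))*(16 - 1*(-17)) = (-17 + √2)*(16 + 17) = (-17 + √2)*33 = -561 + 33*√2 ≈ -514.33)
t - q(36) = (-561 + 33*√2) - 1*36² = (-561 + 33*√2) - 1*1296 = (-561 + 33*√2) - 1296 = -1857 + 33*√2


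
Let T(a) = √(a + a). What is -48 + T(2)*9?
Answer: -30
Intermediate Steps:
T(a) = √2*√a (T(a) = √(2*a) = √2*√a)
-48 + T(2)*9 = -48 + (√2*√2)*9 = -48 + 2*9 = -48 + 18 = -30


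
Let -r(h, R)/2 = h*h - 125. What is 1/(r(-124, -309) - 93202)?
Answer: -1/123704 ≈ -8.0838e-6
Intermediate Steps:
r(h, R) = 250 - 2*h² (r(h, R) = -2*(h*h - 125) = -2*(h² - 125) = -2*(-125 + h²) = 250 - 2*h²)
1/(r(-124, -309) - 93202) = 1/((250 - 2*(-124)²) - 93202) = 1/((250 - 2*15376) - 93202) = 1/((250 - 30752) - 93202) = 1/(-30502 - 93202) = 1/(-123704) = -1/123704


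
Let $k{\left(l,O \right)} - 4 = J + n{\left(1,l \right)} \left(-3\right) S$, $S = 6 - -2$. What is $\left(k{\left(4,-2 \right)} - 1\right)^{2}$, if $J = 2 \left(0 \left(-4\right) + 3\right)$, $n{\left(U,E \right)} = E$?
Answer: $7569$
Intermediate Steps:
$S = 8$ ($S = 6 + 2 = 8$)
$J = 6$ ($J = 2 \left(0 + 3\right) = 2 \cdot 3 = 6$)
$k{\left(l,O \right)} = 10 - 24 l$ ($k{\left(l,O \right)} = 4 + \left(6 + l \left(-3\right) 8\right) = 4 + \left(6 + - 3 l 8\right) = 4 - \left(-6 + 24 l\right) = 10 - 24 l$)
$\left(k{\left(4,-2 \right)} - 1\right)^{2} = \left(\left(10 - 96\right) - 1\right)^{2} = \left(-86 - 1\right)^{2} = \left(-87\right)^{2} = 7569$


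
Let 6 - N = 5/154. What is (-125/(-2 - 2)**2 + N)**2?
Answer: 5166529/1517824 ≈ 3.4039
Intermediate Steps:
N = 919/154 (N = 6 - 5/154 = 919/154 ≈ 5.9675)
(-125/(-2 - 2)**2 + N)**2 = (-125/(-2 - 2)**2 + 919/154)**2 = (-125/((-4)**2) + 919/154)**2 = (-125/16 + 919/154)**2 = (-2273/1232)**2 = 5166529/1517824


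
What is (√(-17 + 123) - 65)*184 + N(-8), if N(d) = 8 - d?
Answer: -11944 + 184*√106 ≈ -10050.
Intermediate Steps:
(√(-17 + 123) - 65)*184 + N(-8) = (√(-17 + 123) - 65)*184 + (8 - 1*(-8)) = (√106 - 65)*184 + (8 + 8) = (-65 + √106)*184 + 16 = (-11960 + 184*√106) + 16 = -11944 + 184*√106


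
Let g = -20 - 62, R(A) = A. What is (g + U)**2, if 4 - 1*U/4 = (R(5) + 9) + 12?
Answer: 28900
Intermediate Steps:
g = -82
U = -88 (U = 16 - 4*((5 + 9) + 12) = 16 - 4*(14 + 12) = 16 - 4*26 = 16 - 104 = -88)
(g + U)**2 = (-82 - 88)**2 = (-170)**2 = 28900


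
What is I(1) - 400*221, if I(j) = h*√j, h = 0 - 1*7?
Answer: -88407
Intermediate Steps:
h = -7 (h = 0 - 7 = -7)
I(j) = -7*√j
I(1) - 400*221 = -7*√1 - 400*221 = -7*1 - 88400 = -7 - 88400 = -88407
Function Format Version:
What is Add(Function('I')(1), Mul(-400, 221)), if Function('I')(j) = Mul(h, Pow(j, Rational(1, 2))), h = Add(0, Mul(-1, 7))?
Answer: -88407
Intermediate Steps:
h = -7 (h = Add(0, -7) = -7)
Function('I')(j) = Mul(-7, Pow(j, Rational(1, 2)))
Add(Function('I')(1), Mul(-400, 221)) = Add(Mul(-7, Pow(1, Rational(1, 2))), Mul(-400, 221)) = Add(Mul(-7, 1), -88400) = Add(-7, -88400) = -88407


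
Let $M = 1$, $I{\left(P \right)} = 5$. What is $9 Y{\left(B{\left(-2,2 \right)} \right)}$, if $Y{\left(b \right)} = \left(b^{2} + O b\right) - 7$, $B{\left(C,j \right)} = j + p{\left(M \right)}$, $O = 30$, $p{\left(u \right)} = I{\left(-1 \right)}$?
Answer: $2268$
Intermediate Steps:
$p{\left(u \right)} = 5$
$B{\left(C,j \right)} = 5 + j$ ($B{\left(C,j \right)} = j + 5 = 5 + j$)
$Y{\left(b \right)} = -7 + b^{2} + 30 b$ ($Y{\left(b \right)} = \left(b^{2} + 30 b\right) - 7 = -7 + b^{2} + 30 b$)
$9 Y{\left(B{\left(-2,2 \right)} \right)} = 9 \left(-7 + \left(5 + 2\right)^{2} + 30 \left(5 + 2\right)\right) = 9 \left(-7 + 7^{2} + 30 \cdot 7\right) = 9 \left(-7 + 49 + 210\right) = 9 \cdot 252 = 2268$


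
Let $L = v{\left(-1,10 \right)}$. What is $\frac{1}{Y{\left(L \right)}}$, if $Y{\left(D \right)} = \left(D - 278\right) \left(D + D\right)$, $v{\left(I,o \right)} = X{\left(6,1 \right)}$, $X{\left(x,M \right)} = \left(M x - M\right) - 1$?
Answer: $- \frac{1}{2192} \approx -0.0004562$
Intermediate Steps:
$X{\left(x,M \right)} = -1 - M + M x$ ($X{\left(x,M \right)} = \left(- M + M x\right) - 1 = -1 - M + M x$)
$v{\left(I,o \right)} = 4$ ($v{\left(I,o \right)} = -1 - 1 + 1 \cdot 6 = -1 - 1 + 6 = 4$)
$L = 4$
$Y{\left(D \right)} = 2 D \left(-278 + D\right)$ ($Y{\left(D \right)} = \left(-278 + D\right) 2 D = 2 D \left(-278 + D\right)$)
$\frac{1}{Y{\left(L \right)}} = \frac{1}{2 \cdot 4 \left(-278 + 4\right)} = \frac{1}{2 \cdot 4 \left(-274\right)} = \frac{1}{-2192} = - \frac{1}{2192}$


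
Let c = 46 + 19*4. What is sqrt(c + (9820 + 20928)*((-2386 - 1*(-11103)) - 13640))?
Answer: I*sqrt(151372282) ≈ 12303.0*I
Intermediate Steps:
c = 122 (c = 46 + 76 = 122)
sqrt(c + (9820 + 20928)*((-2386 - 1*(-11103)) - 13640)) = sqrt(122 + (9820 + 20928)*((-2386 - 1*(-11103)) - 13640)) = sqrt(122 + 30748*((-2386 + 11103) - 13640)) = sqrt(122 + 30748*(8717 - 13640)) = sqrt(122 + 30748*(-4923)) = sqrt(122 - 151372404) = sqrt(-151372282) = I*sqrt(151372282)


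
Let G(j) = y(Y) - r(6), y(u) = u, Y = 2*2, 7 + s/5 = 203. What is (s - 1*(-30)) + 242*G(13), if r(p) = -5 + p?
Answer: 1736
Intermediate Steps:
s = 980 (s = -35 + 5*203 = -35 + 1015 = 980)
Y = 4
G(j) = 3 (G(j) = 4 - (-5 + 6) = 4 - 1*1 = 4 - 1 = 3)
(s - 1*(-30)) + 242*G(13) = (980 - 1*(-30)) + 242*3 = (980 + 30) + 726 = 1010 + 726 = 1736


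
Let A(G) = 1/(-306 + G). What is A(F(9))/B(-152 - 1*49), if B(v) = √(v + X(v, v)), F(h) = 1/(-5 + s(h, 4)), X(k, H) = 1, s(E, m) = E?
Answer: I*√2/6115 ≈ 0.00023127*I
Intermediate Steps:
F(h) = 1/(-5 + h)
B(v) = √(1 + v) (B(v) = √(v + 1) = √(1 + v))
A(F(9))/B(-152 - 1*49) = 1/((-306 + 1/(-5 + 9))*(√(1 + (-152 - 1*49)))) = 1/((-306 + 1/4)*(√(1 + (-152 - 49)))) = 1/((-306 + ¼)*(√(1 - 201))) = 1/((-1223/4)*(√(-200))) = -4*(-I*√2/20)/1223 = -(-1)*I*√2/6115 = I*√2/6115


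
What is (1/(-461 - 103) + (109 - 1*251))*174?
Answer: -2322581/94 ≈ -24708.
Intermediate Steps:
(1/(-461 - 103) + (109 - 1*251))*174 = (1/(-564) + (109 - 251))*174 = (-1/564 - 142)*174 = -80089/564*174 = -2322581/94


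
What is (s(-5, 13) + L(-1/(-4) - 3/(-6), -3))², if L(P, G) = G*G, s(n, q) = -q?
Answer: 16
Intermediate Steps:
L(P, G) = G²
(s(-5, 13) + L(-1/(-4) - 3/(-6), -3))² = (-1*13 + (-3)²)² = (-13 + 9)² = (-4)² = 16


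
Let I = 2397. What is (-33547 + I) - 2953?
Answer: -34103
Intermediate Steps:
(-33547 + I) - 2953 = (-33547 + 2397) - 2953 = -31150 - 2953 = -34103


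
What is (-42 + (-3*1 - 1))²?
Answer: 2116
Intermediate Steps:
(-42 + (-3*1 - 1))² = (-42 + (-3 - 1))² = (-42 - 4)² = (-46)² = 2116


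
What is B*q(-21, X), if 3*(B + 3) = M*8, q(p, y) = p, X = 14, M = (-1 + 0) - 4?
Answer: 343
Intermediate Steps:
M = -5 (M = -1 - 4 = -5)
B = -49/3 (B = -3 + (-5*8)/3 = -3 + (⅓)*(-40) = -3 - 40/3 = -49/3 ≈ -16.333)
B*q(-21, X) = -49/3*(-21) = 343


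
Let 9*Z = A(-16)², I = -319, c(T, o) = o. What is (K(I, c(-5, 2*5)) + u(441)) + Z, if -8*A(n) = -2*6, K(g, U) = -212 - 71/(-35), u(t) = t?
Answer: 32379/140 ≈ 231.28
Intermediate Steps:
K(g, U) = -7349/35 (K(g, U) = -212 - 71*(-1/35) = -212 + 71/35 = -7349/35)
A(n) = 3/2 (A(n) = -(-1)*6/4 = -⅛*(-12) = 3/2)
Z = ¼ (Z = (3/2)²/9 = (⅑)*(9/4) = ¼ ≈ 0.25000)
(K(I, c(-5, 2*5)) + u(441)) + Z = (-7349/35 + 441) + ¼ = 8086/35 + ¼ = 32379/140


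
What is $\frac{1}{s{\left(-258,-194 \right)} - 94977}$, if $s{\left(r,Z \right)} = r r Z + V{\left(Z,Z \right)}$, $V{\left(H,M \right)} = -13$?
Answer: $- \frac{1}{13008406} \approx -7.6873 \cdot 10^{-8}$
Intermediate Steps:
$s{\left(r,Z \right)} = -13 + Z r^{2}$ ($s{\left(r,Z \right)} = r r Z - 13 = r^{2} Z - 13 = Z r^{2} - 13 = -13 + Z r^{2}$)
$\frac{1}{s{\left(-258,-194 \right)} - 94977} = \frac{1}{\left(-13 - 194 \left(-258\right)^{2}\right) - 94977} = \frac{1}{\left(-13 - 12913416\right) - 94977} = \frac{1}{-12913429 - 94977} = \frac{1}{-13008406} = - \frac{1}{13008406}$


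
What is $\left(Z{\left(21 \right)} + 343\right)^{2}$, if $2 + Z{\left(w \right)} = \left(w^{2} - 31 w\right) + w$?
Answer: $23104$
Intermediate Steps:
$Z{\left(w \right)} = -2 + w^{2} - 30 w$ ($Z{\left(w \right)} = -2 + \left(\left(w^{2} - 31 w\right) + w\right) = -2 + \left(w^{2} - 30 w\right) = -2 + w^{2} - 30 w$)
$\left(Z{\left(21 \right)} + 343\right)^{2} = \left(\left(-2 + 21^{2} - 630\right) + 343\right)^{2} = \left(\left(-2 + 441 - 630\right) + 343\right)^{2} = \left(-191 + 343\right)^{2} = 152^{2} = 23104$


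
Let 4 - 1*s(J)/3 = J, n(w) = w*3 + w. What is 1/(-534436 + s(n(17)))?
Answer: -1/534628 ≈ -1.8705e-6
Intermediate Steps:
n(w) = 4*w (n(w) = 3*w + w = 4*w)
s(J) = 12 - 3*J
1/(-534436 + s(n(17))) = 1/(-534436 + (12 - 12*17)) = 1/(-534436 + (12 - 3*68)) = 1/(-534436 + (12 - 204)) = 1/(-534436 - 192) = 1/(-534628) = -1/534628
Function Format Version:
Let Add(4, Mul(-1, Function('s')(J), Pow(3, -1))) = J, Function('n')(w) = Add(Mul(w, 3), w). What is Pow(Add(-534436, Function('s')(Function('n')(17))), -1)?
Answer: Rational(-1, 534628) ≈ -1.8705e-6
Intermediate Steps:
Function('n')(w) = Mul(4, w) (Function('n')(w) = Add(Mul(3, w), w) = Mul(4, w))
Function('s')(J) = Add(12, Mul(-3, J))
Pow(Add(-534436, Function('s')(Function('n')(17))), -1) = Pow(Add(-534436, Add(12, Mul(-3, Mul(4, 17)))), -1) = Pow(Add(-534436, Add(12, Mul(-3, 68))), -1) = Pow(Add(-534436, Add(12, -204)), -1) = Pow(Add(-534436, -192), -1) = Pow(-534628, -1) = Rational(-1, 534628)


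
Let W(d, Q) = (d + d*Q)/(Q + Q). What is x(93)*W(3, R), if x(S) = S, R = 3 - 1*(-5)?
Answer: 2511/16 ≈ 156.94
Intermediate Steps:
R = 8 (R = 3 + 5 = 8)
W(d, Q) = (d + Q*d)/(2*Q) (W(d, Q) = (d + Q*d)/((2*Q)) = (d + Q*d)*(1/(2*Q)) = (d + Q*d)/(2*Q))
x(93)*W(3, R) = 93*((½)*3*(1 + 8)/8) = 93*((½)*3*(⅛)*9) = 93*(27/16) = 2511/16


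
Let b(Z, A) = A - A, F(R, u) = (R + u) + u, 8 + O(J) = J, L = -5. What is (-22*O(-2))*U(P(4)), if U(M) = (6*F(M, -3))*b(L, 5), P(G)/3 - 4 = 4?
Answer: 0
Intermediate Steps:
O(J) = -8 + J
F(R, u) = R + 2*u
P(G) = 24 (P(G) = 12 + 3*4 = 12 + 12 = 24)
b(Z, A) = 0
U(M) = 0 (U(M) = (6*(M + 2*(-3)))*0 = (6*(M - 6))*0 = (6*(-6 + M))*0 = (-36 + 6*M)*0 = 0)
(-22*O(-2))*U(P(4)) = -22*(-8 - 2)*0 = -22*(-10)*0 = 220*0 = 0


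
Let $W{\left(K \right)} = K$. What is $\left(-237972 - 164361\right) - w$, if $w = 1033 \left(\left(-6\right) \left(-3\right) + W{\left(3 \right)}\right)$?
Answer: $-424026$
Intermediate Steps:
$w = 21693$ ($w = 1033 \left(\left(-6\right) \left(-3\right) + 3\right) = 1033 \left(18 + 3\right) = 1033 \cdot 21 = 21693$)
$\left(-237972 - 164361\right) - w = \left(-237972 - 164361\right) - 21693 = -402333 - 21693 = -424026$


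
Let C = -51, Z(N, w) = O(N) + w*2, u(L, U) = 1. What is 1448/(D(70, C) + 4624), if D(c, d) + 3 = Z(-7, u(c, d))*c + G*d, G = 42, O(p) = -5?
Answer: 1448/2269 ≈ 0.63817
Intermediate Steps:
Z(N, w) = -5 + 2*w (Z(N, w) = -5 + w*2 = -5 + 2*w)
D(c, d) = -3 - 3*c + 42*d (D(c, d) = -3 + ((-5 + 2*1)*c + 42*d) = -3 + ((-5 + 2)*c + 42*d) = -3 + (-3*c + 42*d) = -3 - 3*c + 42*d)
1448/(D(70, C) + 4624) = 1448/((-3 - 3*70 + 42*(-51)) + 4624) = 1448/((-3 - 210 - 2142) + 4624) = 1448/(-2355 + 4624) = 1448/2269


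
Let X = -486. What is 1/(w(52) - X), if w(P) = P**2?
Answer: 1/3190 ≈ 0.00031348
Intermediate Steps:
1/(w(52) - X) = 1/(52**2 - 1*(-486)) = 1/(2704 + 486) = 1/3190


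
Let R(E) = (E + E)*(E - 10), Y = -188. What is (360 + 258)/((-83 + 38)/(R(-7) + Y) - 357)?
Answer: -2060/1193 ≈ -1.7267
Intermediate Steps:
R(E) = 2*E*(-10 + E) (R(E) = (2*E)*(-10 + E) = 2*E*(-10 + E))
(360 + 258)/((-83 + 38)/(R(-7) + Y) - 357) = (360 + 258)/((-83 + 38)/(2*(-7)*(-10 - 7) - 188) - 357) = 618/(-45/(2*(-7)*(-17) - 188) - 357) = 618/(-45/(238 - 188) - 357) = 618/(-45/50 - 357) = 618/(-45*1/50 - 357) = 618/(-9/10 - 357) = 618/(-3579/10) = 618*(-10/3579) = -2060/1193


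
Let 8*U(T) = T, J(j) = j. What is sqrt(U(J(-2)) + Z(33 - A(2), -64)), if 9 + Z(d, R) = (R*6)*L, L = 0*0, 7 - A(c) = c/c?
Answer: I*sqrt(37)/2 ≈ 3.0414*I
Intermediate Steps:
U(T) = T/8
A(c) = 6 (A(c) = 7 - c/c = 7 - 1*1 = 7 - 1 = 6)
L = 0
Z(d, R) = -9 (Z(d, R) = -9 + (R*6)*0 = -9 + (6*R)*0 = -9 + 0 = -9)
sqrt(U(J(-2)) + Z(33 - A(2), -64)) = sqrt((1/8)*(-2) - 9) = sqrt(-1/4 - 9) = sqrt(-37/4) = I*sqrt(37)/2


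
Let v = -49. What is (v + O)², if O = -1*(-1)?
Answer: 2304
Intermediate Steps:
O = 1
(v + O)² = (-49 + 1)² = (-48)² = 2304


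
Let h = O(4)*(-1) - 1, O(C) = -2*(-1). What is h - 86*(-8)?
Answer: 685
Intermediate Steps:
O(C) = 2
h = -3 (h = 2*(-1) - 1 = -2 - 1 = -3)
h - 86*(-8) = -3 - 86*(-8) = -3 + 688 = 685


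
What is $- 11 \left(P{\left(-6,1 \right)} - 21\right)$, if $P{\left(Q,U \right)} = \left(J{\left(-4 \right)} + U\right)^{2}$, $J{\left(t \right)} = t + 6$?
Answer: $132$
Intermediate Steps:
$J{\left(t \right)} = 6 + t$
$P{\left(Q,U \right)} = \left(2 + U\right)^{2}$ ($P{\left(Q,U \right)} = \left(\left(6 - 4\right) + U\right)^{2} = \left(2 + U\right)^{2}$)
$- 11 \left(P{\left(-6,1 \right)} - 21\right) = - 11 \left(\left(2 + 1\right)^{2} - 21\right) = - 11 \left(3^{2} - 21\right) = - 11 \left(9 - 21\right) = \left(-11\right) \left(-12\right) = 132$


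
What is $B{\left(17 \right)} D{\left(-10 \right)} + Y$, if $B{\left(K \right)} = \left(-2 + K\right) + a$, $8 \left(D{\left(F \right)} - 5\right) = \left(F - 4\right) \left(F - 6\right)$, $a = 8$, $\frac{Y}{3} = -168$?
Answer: $255$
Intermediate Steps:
$Y = -504$ ($Y = 3 \left(-168\right) = -504$)
$D{\left(F \right)} = 5 + \frac{\left(-6 + F\right) \left(-4 + F\right)}{8}$ ($D{\left(F \right)} = 5 + \frac{\left(F - 4\right) \left(F - 6\right)}{8} = 5 + \frac{\left(-4 + F\right) \left(-6 + F\right)}{8} = 5 + \frac{\left(-6 + F\right) \left(-4 + F\right)}{8}$)
$B{\left(K \right)} = 6 + K$ ($B{\left(K \right)} = \left(-2 + K\right) + 8 = 6 + K$)
$B{\left(17 \right)} D{\left(-10 \right)} + Y = \left(6 + 17\right) \left(8 - - \frac{25}{2} + \frac{\left(-10\right)^{2}}{8}\right) - 504 = 23 \left(8 + \frac{25}{2} + \frac{1}{8} \cdot 100\right) - 504 = 23 \left(8 + \frac{25}{2} + \frac{25}{2}\right) - 504 = 23 \cdot 33 - 504 = 759 - 504 = 255$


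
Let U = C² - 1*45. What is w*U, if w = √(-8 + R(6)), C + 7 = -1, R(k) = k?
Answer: 19*I*√2 ≈ 26.87*I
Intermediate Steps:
C = -8 (C = -7 - 1 = -8)
U = 19 (U = (-8)² - 1*45 = 64 - 45 = 19)
w = I*√2 (w = √(-8 + 6) = √(-2) = I*√2 ≈ 1.4142*I)
w*U = (I*√2)*19 = 19*I*√2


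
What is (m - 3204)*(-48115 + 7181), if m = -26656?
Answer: 1222289240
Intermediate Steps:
(m - 3204)*(-48115 + 7181) = (-26656 - 3204)*(-48115 + 7181) = -29860*(-40934) = 1222289240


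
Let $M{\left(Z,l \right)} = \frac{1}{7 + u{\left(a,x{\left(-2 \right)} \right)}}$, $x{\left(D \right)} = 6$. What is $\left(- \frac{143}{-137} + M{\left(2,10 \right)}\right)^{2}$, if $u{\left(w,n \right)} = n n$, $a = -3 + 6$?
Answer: $\frac{39513796}{34703881} \approx 1.1386$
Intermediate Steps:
$a = 3$
$u{\left(w,n \right)} = n^{2}$
$M{\left(Z,l \right)} = \frac{1}{43}$ ($M{\left(Z,l \right)} = \frac{1}{7 + 6^{2}} = \frac{1}{7 + 36} = \frac{1}{43}$)
$\left(- \frac{143}{-137} + M{\left(2,10 \right)}\right)^{2} = \left(- \frac{143}{-137} + \frac{1}{43}\right)^{2} = \left(\left(-143\right) \left(- \frac{1}{137}\right) + \frac{1}{43}\right)^{2} = \left(\frac{143}{137} + \frac{1}{43}\right)^{2} = \left(\frac{6286}{5891}\right)^{2} = \frac{39513796}{34703881}$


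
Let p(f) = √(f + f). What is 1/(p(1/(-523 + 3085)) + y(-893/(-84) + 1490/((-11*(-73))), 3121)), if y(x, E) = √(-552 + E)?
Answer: 1281/(√1281 + 1281*√2569) ≈ 0.019719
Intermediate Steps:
p(f) = √2*√f (p(f) = √(2*f) = √2*√f)
1/(p(1/(-523 + 3085)) + y(-893/(-84) + 1490/((-11*(-73))), 3121)) = 1/(√2*√(1/(-523 + 3085)) + √(-552 + 3121)) = 1/(√2*√(1/2562) + √2569) = 1/(√2*(√2562/2562) + √2569) = 1/(√1281/1281 + √2569) = 1/(√2569 + √1281/1281)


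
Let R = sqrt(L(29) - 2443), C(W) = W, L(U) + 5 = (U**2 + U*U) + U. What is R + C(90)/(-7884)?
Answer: -5/438 + I*sqrt(737) ≈ -0.011416 + 27.148*I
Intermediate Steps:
L(U) = -5 + U + 2*U**2 (L(U) = -5 + ((U**2 + U*U) + U) = -5 + ((U**2 + U**2) + U) = -5 + (2*U**2 + U) = -5 + (U + 2*U**2) = -5 + U + 2*U**2)
R = I*sqrt(737) (R = sqrt((-5 + 29 + 2*29**2) - 2443) = sqrt((-5 + 29 + 2*841) - 2443) = sqrt((-5 + 29 + 1682) - 2443) = sqrt(1706 - 2443) = sqrt(-737) = I*sqrt(737) ≈ 27.148*I)
R + C(90)/(-7884) = I*sqrt(737) + 90/(-7884) = I*sqrt(737) + 90*(-1/7884) = I*sqrt(737) - 5/438 = -5/438 + I*sqrt(737)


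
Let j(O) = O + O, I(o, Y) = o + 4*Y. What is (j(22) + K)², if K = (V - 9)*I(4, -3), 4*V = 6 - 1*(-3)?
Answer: 9604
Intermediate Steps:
V = 9/4 (V = (6 - 1*(-3))/4 = (6 + 3)/4 = (¼)*9 = 9/4 ≈ 2.2500)
j(O) = 2*O
K = 54 (K = (9/4 - 9)*(4 + 4*(-3)) = -27*(4 - 12)/4 = -27/4*(-8) = 54)
(j(22) + K)² = (2*22 + 54)² = (44 + 54)² = 98² = 9604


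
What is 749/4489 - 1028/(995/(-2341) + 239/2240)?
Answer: 24199956803729/7493492189 ≈ 3229.5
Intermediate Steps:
749/4489 - 1028/(995/(-2341) + 239/2240) = 749*(1/4489) - 1028/(995*(-1/2341) + 239*(1/2240)) = 749/4489 - 1028/(-995/2341 + 239/2240) = 749/4489 - 1028/(-1669301/5243840) = 749/4489 - 1028*(-5243840/1669301) = 749/4489 + 5390667520/1669301 = 24199956803729/7493492189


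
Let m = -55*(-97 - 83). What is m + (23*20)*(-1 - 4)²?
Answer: 21400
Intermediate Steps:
m = 9900 (m = -55*(-180) = 9900)
m + (23*20)*(-1 - 4)² = 9900 + (23*20)*(-1 - 4)² = 9900 + 460*(-5)² = 9900 + 460*25 = 9900 + 11500 = 21400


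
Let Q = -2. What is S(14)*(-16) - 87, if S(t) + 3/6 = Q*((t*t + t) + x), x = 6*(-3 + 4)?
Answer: 6833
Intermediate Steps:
x = 6 (x = 6*1 = 6)
S(t) = -25/2 - 2*t - 2*t² (S(t) = -½ - 2*((t*t + t) + 6) = -½ - 2*((t² + t) + 6) = -½ - 2*((t + t²) + 6) = -½ - 2*(6 + t + t²) = -½ + (-12 - 2*t - 2*t²) = -25/2 - 2*t - 2*t²)
S(14)*(-16) - 87 = (-25/2 - 2*14 - 2*14²)*(-16) - 87 = (-25/2 - 28 - 2*196)*(-16) - 87 = (-25/2 - 28 - 392)*(-16) - 87 = -865/2*(-16) - 87 = 6920 - 87 = 6833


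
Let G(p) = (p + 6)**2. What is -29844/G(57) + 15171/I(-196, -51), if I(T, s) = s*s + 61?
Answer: -2136781/1173942 ≈ -1.8202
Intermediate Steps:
I(T, s) = 61 + s**2 (I(T, s) = s**2 + 61 = 61 + s**2)
G(p) = (6 + p)**2
-29844/G(57) + 15171/I(-196, -51) = -29844/(6 + 57)**2 + 15171/(61 + (-51)**2) = -29844/(63**2) + 15171/(61 + 2601) = -29844/3969 + 15171/2662 = -29844*1/3969 + 15171*(1/2662) = -3316/441 + 15171/2662 = -2136781/1173942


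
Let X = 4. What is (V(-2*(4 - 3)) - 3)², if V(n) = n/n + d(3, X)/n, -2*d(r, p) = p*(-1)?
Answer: 9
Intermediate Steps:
d(r, p) = p/2 (d(r, p) = -p*(-1)/2 = -(-1)*p/2 = p/2)
V(n) = 1 + 2/n (V(n) = n/n + ((½)*4)/n = 1 + 2/n)
(V(-2*(4 - 3)) - 3)² = ((2 - 2*(4 - 3))/((-2*(4 - 3))) - 3)² = ((2 - 2*1)/((-2*1)) - 3)² = ((2 - 2)/(-2) - 3)² = (-½*0 - 3)² = (0 - 3)² = (-3)² = 9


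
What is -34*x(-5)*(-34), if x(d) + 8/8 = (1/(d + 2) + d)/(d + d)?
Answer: -8092/15 ≈ -539.47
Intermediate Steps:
x(d) = -1 + (d + 1/(2 + d))/(2*d) (x(d) = -1 + (1/(d + 2) + d)/(d + d) = -1 + (1/(2 + d) + d)/((2*d)) = -1 + (d + 1/(2 + d))*(1/(2*d)) = -1 + (d + 1/(2 + d))/(2*d))
-34*x(-5)*(-34) = -17*(1 - 1*(-5)² - 2*(-5))/((-5)*(2 - 5))*(-34) = -17*(-1)*(1 - 1*25 + 10)/(5*(-3))*(-34) = -17*(-1)*(-1)*(1 - 25 + 10)/(5*3)*(-34) = -17*(-1)*(-1)*(-14)/(5*3)*(-34) = -34*(-7/15)*(-34) = (238/15)*(-34) = -8092/15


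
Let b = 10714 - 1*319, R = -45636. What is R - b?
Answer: -56031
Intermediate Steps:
b = 10395 (b = 10714 - 319 = 10395)
R - b = -45636 - 1*10395 = -45636 - 10395 = -56031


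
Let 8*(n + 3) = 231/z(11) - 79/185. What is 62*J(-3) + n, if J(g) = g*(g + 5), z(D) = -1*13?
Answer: -3629381/9620 ≈ -377.27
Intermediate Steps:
z(D) = -13
n = -50741/9620 (n = -3 + (231/(-13) - 79/185)/8 = -3 + (231*(-1/13) - 79*1/185)/8 = -3 + (-231/13 - 79/185)/8 = -3 + (⅛)*(-43762/2405) = -3 - 21881/9620 = -50741/9620 ≈ -5.2745)
J(g) = g*(5 + g)
62*J(-3) + n = 62*(-3*(5 - 3)) - 50741/9620 = 62*(-3*2) - 50741/9620 = 62*(-6) - 50741/9620 = -372 - 50741/9620 = -3629381/9620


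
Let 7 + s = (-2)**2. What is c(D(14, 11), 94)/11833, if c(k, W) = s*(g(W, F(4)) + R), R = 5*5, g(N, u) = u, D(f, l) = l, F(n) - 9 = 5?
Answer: -117/11833 ≈ -0.0098876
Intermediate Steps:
F(n) = 14 (F(n) = 9 + 5 = 14)
s = -3 (s = -7 + (-2)**2 = -7 + 4 = -3)
R = 25
c(k, W) = -117 (c(k, W) = -3*(14 + 25) = -3*39 = -117)
c(D(14, 11), 94)/11833 = -117/11833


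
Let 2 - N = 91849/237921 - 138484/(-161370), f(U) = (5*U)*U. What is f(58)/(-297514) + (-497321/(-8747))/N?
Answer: 473033650423813163045/6292645798850832239 ≈ 75.172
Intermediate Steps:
f(U) = 5*U²
N = 4836116441/6398885295 (N = 2 - (91849/237921 - 138484/(-161370)) = 2 - (91849*(1/237921) - 138484*(-1/161370)) = 2 - (91849/237921 + 69242/80685) = 2 - 1*7961654149/6398885295 = 2 - 7961654149/6398885295 = 4836116441/6398885295 ≈ 0.75577)
f(58)/(-297514) + (-497321/(-8747))/N = (5*58²)/(-297514) + (-497321/(-8747))/(4836116441/6398885295) = (5*3364)*(-1/297514) - 497321*(-1/8747)*(6398885295/4836116441) = 16820*(-1/297514) + (497321/8747)*(6398885295/4836116441) = -8410/148757 + 3182300033794695/42301510509427 = 473033650423813163045/6292645798850832239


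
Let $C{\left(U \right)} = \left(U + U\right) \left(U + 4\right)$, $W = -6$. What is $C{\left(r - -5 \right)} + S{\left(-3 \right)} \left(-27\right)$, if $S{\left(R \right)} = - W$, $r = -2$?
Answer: $-120$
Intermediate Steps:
$S{\left(R \right)} = 6$ ($S{\left(R \right)} = \left(-1\right) \left(-6\right) = 6$)
$C{\left(U \right)} = 2 U \left(4 + U\right)$
$C{\left(r - -5 \right)} + S{\left(-3 \right)} \left(-27\right) = 2 \left(-2 - -5\right) \left(4 - -3\right) + 6 \left(-27\right) = 2 \left(-2 + 5\right) \left(4 + \left(-2 + 5\right)\right) - 162 = 2 \cdot 3 \left(4 + 3\right) - 162 = 2 \cdot 3 \cdot 7 - 162 = 42 - 162 = -120$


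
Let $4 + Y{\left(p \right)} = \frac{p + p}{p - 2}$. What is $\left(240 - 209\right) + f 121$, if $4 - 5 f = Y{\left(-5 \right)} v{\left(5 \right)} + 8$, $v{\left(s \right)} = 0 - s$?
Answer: $- \frac{13193}{35} \approx -376.94$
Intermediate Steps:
$Y{\left(p \right)} = -4 + \frac{2 p}{-2 + p}$ ($Y{\left(p \right)} = -4 + \frac{p + p}{p - 2} = -4 + \frac{2 p}{-2 + p}$)
$v{\left(s \right)} = - s$
$f = - \frac{118}{35}$ ($f = \frac{4}{5} - \frac{\frac{2 \left(4 - -5\right)}{-2 - 5} \left(\left(-1\right) 5\right) + 8}{5} = \frac{4}{5} - \frac{\frac{2 \left(4 + 5\right)}{-7} \left(-5\right) + 8}{5} = \frac{4}{5} - \frac{2 \left(- \frac{1}{7}\right) 9 \left(-5\right) + 8}{5} = \frac{4}{5} - \frac{\left(- \frac{18}{7}\right) \left(-5\right) + 8}{5} = \frac{4}{5} - \frac{\frac{90}{7} + 8}{5} = \frac{4}{5} - \frac{146}{35} = - \frac{118}{35} \approx -3.3714$)
$\left(240 - 209\right) + f 121 = \left(240 - 209\right) - \frac{14278}{35} = 31 - \frac{14278}{35} = - \frac{13193}{35}$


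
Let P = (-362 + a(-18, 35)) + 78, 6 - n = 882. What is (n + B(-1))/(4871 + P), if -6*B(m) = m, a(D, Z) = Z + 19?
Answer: -5255/27846 ≈ -0.18872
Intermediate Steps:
n = -876 (n = 6 - 1*882 = 6 - 882 = -876)
a(D, Z) = 19 + Z
B(m) = -m/6
P = -230 (P = (-362 + (19 + 35)) + 78 = (-362 + 54) + 78 = -308 + 78 = -230)
(n + B(-1))/(4871 + P) = (-876 - 1/6*(-1))/(4871 - 230) = (-876 + 1/6)/4641 = -5255/6*1/4641 = -5255/27846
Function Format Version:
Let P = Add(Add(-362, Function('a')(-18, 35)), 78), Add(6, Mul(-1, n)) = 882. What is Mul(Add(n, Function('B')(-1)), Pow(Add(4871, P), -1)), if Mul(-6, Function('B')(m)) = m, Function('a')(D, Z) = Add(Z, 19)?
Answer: Rational(-5255, 27846) ≈ -0.18872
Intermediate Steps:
n = -876 (n = Add(6, Mul(-1, 882)) = Add(6, -882) = -876)
Function('a')(D, Z) = Add(19, Z)
Function('B')(m) = Mul(Rational(-1, 6), m)
P = -230 (P = Add(Add(-362, Add(19, 35)), 78) = Add(Add(-362, 54), 78) = Add(-308, 78) = -230)
Mul(Add(n, Function('B')(-1)), Pow(Add(4871, P), -1)) = Mul(Add(-876, Mul(Rational(-1, 6), -1)), Pow(Add(4871, -230), -1)) = Mul(Add(-876, Rational(1, 6)), Pow(4641, -1)) = Mul(Rational(-5255, 6), Rational(1, 4641)) = Rational(-5255, 27846)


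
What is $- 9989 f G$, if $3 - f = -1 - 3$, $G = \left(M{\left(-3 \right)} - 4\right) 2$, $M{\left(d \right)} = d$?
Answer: $978922$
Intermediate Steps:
$G = -14$ ($G = \left(-3 - 4\right) 2 = \left(-7\right) 2 = -14$)
$f = 7$ ($f = 3 - \left(-1 - 3\right) = 3 - -4 = 3 + 4 = 7$)
$- 9989 f G = - 9989 \cdot 7 \left(-14\right) = \left(-9989\right) \left(-98\right) = 978922$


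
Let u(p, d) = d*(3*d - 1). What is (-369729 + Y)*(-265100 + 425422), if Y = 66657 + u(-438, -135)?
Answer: -39801860364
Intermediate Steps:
u(p, d) = d*(-1 + 3*d)
Y = 121467 (Y = 66657 - 135*(-1 + 3*(-135)) = 66657 - 135*(-1 - 405) = 66657 - 135*(-406) = 66657 + 54810 = 121467)
(-369729 + Y)*(-265100 + 425422) = (-369729 + 121467)*(-265100 + 425422) = -248262*160322 = -39801860364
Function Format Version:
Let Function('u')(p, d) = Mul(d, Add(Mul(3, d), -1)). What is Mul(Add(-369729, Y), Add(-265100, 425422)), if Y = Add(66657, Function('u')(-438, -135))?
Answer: -39801860364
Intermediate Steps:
Function('u')(p, d) = Mul(d, Add(-1, Mul(3, d)))
Y = 121467 (Y = Add(66657, Mul(-135, Add(-1, Mul(3, -135)))) = Add(66657, Mul(-135, Add(-1, -405))) = Add(66657, Mul(-135, -406)) = Add(66657, 54810) = 121467)
Mul(Add(-369729, Y), Add(-265100, 425422)) = Mul(Add(-369729, 121467), Add(-265100, 425422)) = Mul(-248262, 160322) = -39801860364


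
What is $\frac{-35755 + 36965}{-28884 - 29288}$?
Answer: $- \frac{605}{29086} \approx -0.0208$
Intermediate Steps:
$\frac{-35755 + 36965}{-28884 - 29288} = \frac{1210}{-58172} = 1210 \left(- \frac{1}{58172}\right) = - \frac{605}{29086}$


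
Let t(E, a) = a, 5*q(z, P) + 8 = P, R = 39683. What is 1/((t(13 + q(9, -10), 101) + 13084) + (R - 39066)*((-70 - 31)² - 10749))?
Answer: -1/324931 ≈ -3.0776e-6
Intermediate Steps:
q(z, P) = -8/5 + P/5
1/((t(13 + q(9, -10), 101) + 13084) + (R - 39066)*((-70 - 31)² - 10749)) = 1/((101 + 13084) + (39683 - 39066)*((-70 - 31)² - 10749)) = 1/(13185 + 617*((-101)² - 10749)) = 1/(13185 + 617*(10201 - 10749)) = 1/(13185 + 617*(-548)) = 1/(13185 - 338116) = 1/(-324931) = -1/324931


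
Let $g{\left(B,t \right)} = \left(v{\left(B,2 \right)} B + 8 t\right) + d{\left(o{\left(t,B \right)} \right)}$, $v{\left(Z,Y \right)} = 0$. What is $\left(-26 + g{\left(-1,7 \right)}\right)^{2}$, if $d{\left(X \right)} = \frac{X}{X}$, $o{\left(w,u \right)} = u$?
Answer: $961$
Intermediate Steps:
$d{\left(X \right)} = 1$
$g{\left(B,t \right)} = 1 + 8 t$ ($g{\left(B,t \right)} = \left(0 B + 8 t\right) + 1 = \left(0 + 8 t\right) + 1 = 8 t + 1 = 1 + 8 t$)
$\left(-26 + g{\left(-1,7 \right)}\right)^{2} = \left(-26 + \left(1 + 8 \cdot 7\right)\right)^{2} = \left(-26 + \left(1 + 56\right)\right)^{2} = \left(-26 + 57\right)^{2} = 31^{2} = 961$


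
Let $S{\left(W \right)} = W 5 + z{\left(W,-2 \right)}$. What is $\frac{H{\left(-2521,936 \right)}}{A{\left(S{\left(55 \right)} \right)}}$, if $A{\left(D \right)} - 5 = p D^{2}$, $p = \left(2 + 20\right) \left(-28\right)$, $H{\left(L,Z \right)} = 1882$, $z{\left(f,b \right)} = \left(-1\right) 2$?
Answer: $- \frac{1882}{45909859} \approx -4.0993 \cdot 10^{-5}$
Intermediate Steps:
$z{\left(f,b \right)} = -2$
$p = -616$ ($p = 22 \left(-28\right) = -616$)
$S{\left(W \right)} = -2 + 5 W$ ($S{\left(W \right)} = W 5 - 2 = 5 W - 2 = -2 + 5 W$)
$A{\left(D \right)} = 5 - 616 D^{2}$
$\frac{H{\left(-2521,936 \right)}}{A{\left(S{\left(55 \right)} \right)}} = \frac{1882}{5 - 616 \left(-2 + 5 \cdot 55\right)^{2}} = \frac{1882}{5 - 616 \left(-2 + 275\right)^{2}} = \frac{1882}{5 - 616 \cdot 273^{2}} = \frac{1882}{5 - 45909864} = \frac{1882}{-45909859} = 1882 \left(- \frac{1}{45909859}\right) = - \frac{1882}{45909859}$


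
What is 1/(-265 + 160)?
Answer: -1/105 ≈ -0.0095238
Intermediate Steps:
1/(-265 + 160) = 1/(-105) = -1/105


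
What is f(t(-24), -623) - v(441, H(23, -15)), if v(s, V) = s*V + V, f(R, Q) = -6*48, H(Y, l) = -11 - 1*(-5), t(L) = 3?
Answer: 2364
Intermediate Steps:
H(Y, l) = -6 (H(Y, l) = -11 + 5 = -6)
f(R, Q) = -288
v(s, V) = V + V*s (v(s, V) = V*s + V = V + V*s)
f(t(-24), -623) - v(441, H(23, -15)) = -288 - (-6)*(1 + 441) = -288 - (-6)*442 = -288 - 1*(-2652) = -288 + 2652 = 2364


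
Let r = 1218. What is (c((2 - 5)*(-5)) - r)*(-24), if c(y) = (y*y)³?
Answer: -273345768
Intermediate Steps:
c(y) = y⁶ (c(y) = (y²)³ = y⁶)
(c((2 - 5)*(-5)) - r)*(-24) = (((2 - 5)*(-5))⁶ - 1*1218)*(-24) = ((-3*(-5))⁶ - 1218)*(-24) = (15⁶ - 1218)*(-24) = (11390625 - 1218)*(-24) = 11389407*(-24) = -273345768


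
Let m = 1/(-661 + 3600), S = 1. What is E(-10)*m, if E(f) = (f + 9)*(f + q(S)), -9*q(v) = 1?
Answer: 91/26451 ≈ 0.0034403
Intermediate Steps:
q(v) = -⅑ (q(v) = -⅑*1 = -⅑)
E(f) = (9 + f)*(-⅑ + f) (E(f) = (f + 9)*(f - ⅑) = (9 + f)*(-⅑ + f))
m = 1/2939 ≈ 0.00034025
E(-10)*m = (-1 + (-10)² + (80/9)*(-10))*(1/2939) = (-1 + 100 - 800/9)*(1/2939) = (91/9)*(1/2939) = 91/26451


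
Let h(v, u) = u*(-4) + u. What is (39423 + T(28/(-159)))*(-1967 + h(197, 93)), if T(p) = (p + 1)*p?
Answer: -2238474091970/25281 ≈ -8.8544e+7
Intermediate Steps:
T(p) = p*(1 + p) (T(p) = (1 + p)*p = p*(1 + p))
h(v, u) = -3*u (h(v, u) = -4*u + u = -3*u)
(39423 + T(28/(-159)))*(-1967 + h(197, 93)) = (39423 + (28/(-159))*(1 + 28/(-159)))*(-1967 - 3*93) = (39423 + (28*(-1/159))*(1 + 28*(-1/159)))*(-1967 - 279) = (39423 - 28*(1 - 28/159)/159)*(-2246) = (39423 - 28/159*131/159)*(-2246) = (39423 - 3668/25281)*(-2246) = (996649195/25281)*(-2246) = -2238474091970/25281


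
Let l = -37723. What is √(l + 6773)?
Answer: 5*I*√1238 ≈ 175.93*I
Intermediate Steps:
√(l + 6773) = √(-37723 + 6773) = √(-30950) = 5*I*√1238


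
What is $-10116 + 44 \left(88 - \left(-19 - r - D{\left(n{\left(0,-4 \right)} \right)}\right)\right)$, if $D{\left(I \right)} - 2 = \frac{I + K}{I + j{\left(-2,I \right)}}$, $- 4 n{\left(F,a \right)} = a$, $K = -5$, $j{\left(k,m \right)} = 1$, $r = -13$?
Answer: $-5980$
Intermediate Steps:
$n{\left(F,a \right)} = - \frac{a}{4}$
$D{\left(I \right)} = 2 + \frac{-5 + I}{1 + I}$ ($D{\left(I \right)} = 2 + \frac{I - 5}{I + 1} = 2 + \frac{-5 + I}{1 + I}$)
$-10116 + 44 \left(88 - \left(-19 - r - D{\left(n{\left(0,-4 \right)} \right)}\right)\right) = -10116 + 44 \left(88 + \left(\left(\left(16 - 13\right) + \frac{3 \left(-1 - -1\right)}{1 - -1}\right) - -3\right)\right) = -10116 + 44 \left(88 + \left(\left(3 + \frac{3 \left(-1 + 1\right)}{1 + 1}\right) + 3\right)\right) = -10116 + 44 \left(88 + \left(\left(3 + 3 \cdot \frac{1}{2} \cdot 0\right) + 3\right)\right) = -10116 + 44 \left(88 + \left(\left(3 + 0\right) + 3\right)\right) = -10116 + 44 \left(88 + \left(3 + 3\right)\right) = -10116 + 44 \left(88 + 6\right) = -10116 + 44 \cdot 94 = -10116 + 4136 = -5980$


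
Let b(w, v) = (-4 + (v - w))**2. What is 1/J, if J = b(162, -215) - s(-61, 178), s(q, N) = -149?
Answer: 1/145310 ≈ 6.8818e-6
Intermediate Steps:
b(w, v) = (-4 + v - w)**2
J = 145310 (J = (4 + 162 - 1*(-215))**2 - 1*(-149) = (4 + 162 + 215)**2 + 149 = 381**2 + 149 = 145161 + 149 = 145310)
1/J = 1/145310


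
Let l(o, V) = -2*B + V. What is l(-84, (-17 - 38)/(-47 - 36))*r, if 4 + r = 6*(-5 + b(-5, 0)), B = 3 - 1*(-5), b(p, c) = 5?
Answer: 5092/83 ≈ 61.349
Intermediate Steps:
B = 8 (B = 3 + 5 = 8)
r = -4 (r = -4 + 6*(-5 + 5) = -4 + 6*0 = -4 + 0 = -4)
l(o, V) = -16 + V (l(o, V) = -2*8 + V = -16 + V)
l(-84, (-17 - 38)/(-47 - 36))*r = (-16 + (-17 - 38)/(-47 - 36))*(-4) = (-16 - 55/(-83))*(-4) = (-16 - 55*(-1/83))*(-4) = (-16 + 55/83)*(-4) = -1273/83*(-4) = 5092/83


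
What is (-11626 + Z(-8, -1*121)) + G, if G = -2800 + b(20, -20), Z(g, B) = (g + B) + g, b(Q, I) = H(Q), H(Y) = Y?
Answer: -14543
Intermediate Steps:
b(Q, I) = Q
Z(g, B) = B + 2*g (Z(g, B) = (B + g) + g = B + 2*g)
G = -2780 (G = -2800 + 20 = -2780)
(-11626 + Z(-8, -1*121)) + G = (-11626 + (-1*121 + 2*(-8))) - 2780 = (-11626 + (-121 - 16)) - 2780 = (-11626 - 137) - 2780 = -11763 - 2780 = -14543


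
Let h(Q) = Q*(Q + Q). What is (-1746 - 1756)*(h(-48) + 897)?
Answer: -19278510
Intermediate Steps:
h(Q) = 2*Q² (h(Q) = Q*(2*Q) = 2*Q²)
(-1746 - 1756)*(h(-48) + 897) = (-1746 - 1756)*(2*(-48)² + 897) = -3502*(2*2304 + 897) = -3502*(4608 + 897) = -3502*5505 = -19278510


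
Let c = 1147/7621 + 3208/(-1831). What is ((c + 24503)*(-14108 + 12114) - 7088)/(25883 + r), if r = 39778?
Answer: -227278357005212/305412314237 ≈ -744.17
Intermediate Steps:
c = -22348011/13954051 (c = 1147*(1/7621) + 3208*(-1/1831) = 1147/7621 - 3208/1831 = -22348011/13954051 ≈ -1.6015)
((c + 24503)*(-14108 + 12114) - 7088)/(25883 + r) = ((-22348011/13954051 + 24503)*(-14108 + 12114) - 7088)/(25883 + 39778) = ((341893763642/13954051)*(-1994) - 7088)/65661 = (-681736164702148/13954051 - 7088)*(1/65661) = -681835071015636/13954051*1/65661 = -227278357005212/305412314237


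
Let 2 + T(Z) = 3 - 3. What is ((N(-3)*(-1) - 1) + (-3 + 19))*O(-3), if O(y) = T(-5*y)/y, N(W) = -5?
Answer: 40/3 ≈ 13.333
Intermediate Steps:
T(Z) = -2 (T(Z) = -2 + (3 - 3) = -2 + 0 = -2)
O(y) = -2/y
((N(-3)*(-1) - 1) + (-3 + 19))*O(-3) = ((-5*(-1) - 1) + (-3 + 19))*(-2/(-3)) = ((5 - 1) + 16)*(-2*(-⅓)) = (4 + 16)*(⅔) = 20*(⅔) = 40/3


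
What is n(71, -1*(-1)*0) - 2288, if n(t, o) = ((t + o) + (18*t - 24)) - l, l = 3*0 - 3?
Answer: -960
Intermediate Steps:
l = -3 (l = 0 - 3 = -3)
n(t, o) = -21 + o + 19*t (n(t, o) = ((t + o) + (18*t - 24)) - 1*(-3) = ((o + t) + (-24 + 18*t)) + 3 = (-24 + o + 19*t) + 3 = -21 + o + 19*t)
n(71, -1*(-1)*0) - 2288 = (-21 - 1*(-1)*0 + 19*71) - 2288 = (-21 + 1*0 + 1349) - 2288 = (-21 + 0 + 1349) - 2288 = 1328 - 2288 = -960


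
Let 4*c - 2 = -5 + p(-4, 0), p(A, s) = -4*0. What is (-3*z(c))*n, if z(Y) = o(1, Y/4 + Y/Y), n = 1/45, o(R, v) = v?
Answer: -13/240 ≈ -0.054167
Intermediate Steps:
p(A, s) = 0
c = -¾ (c = ½ + (-5 + 0)/4 = ½ + (¼)*(-5) = ½ - 5/4 = -¾ ≈ -0.75000)
n = 1/45 ≈ 0.022222
z(Y) = 1 + Y/4 (z(Y) = Y/4 + Y/Y = Y*(¼) + 1 = Y/4 + 1 = 1 + Y/4)
(-3*z(c))*n = -3*(1 + (¼)*(-¾))*(1/45) = -3*(1 - 3/16)*(1/45) = -3*13/16*(1/45) = -39/16*1/45 = -13/240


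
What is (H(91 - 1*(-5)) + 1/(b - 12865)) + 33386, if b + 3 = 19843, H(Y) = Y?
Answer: 233536951/6975 ≈ 33482.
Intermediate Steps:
b = 19840 (b = -3 + 19843 = 19840)
(H(91 - 1*(-5)) + 1/(b - 12865)) + 33386 = ((91 - 1*(-5)) + 1/(19840 - 12865)) + 33386 = ((91 + 5) + 1/6975) + 33386 = (96 + 1/6975) + 33386 = 669601/6975 + 33386 = 233536951/6975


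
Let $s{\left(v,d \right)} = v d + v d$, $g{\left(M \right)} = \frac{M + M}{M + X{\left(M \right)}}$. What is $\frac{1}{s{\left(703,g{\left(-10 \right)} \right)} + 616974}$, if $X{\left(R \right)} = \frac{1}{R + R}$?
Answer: $\frac{201}{124574174} \approx 1.6135 \cdot 10^{-6}$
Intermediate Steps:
$X{\left(R \right)} = \frac{1}{2 R}$
$g{\left(M \right)} = \frac{2 M}{M + \frac{1}{2 M}}$ ($g{\left(M \right)} = \frac{M + M}{M + \frac{1}{2 M}} = \frac{2 M}{M + \frac{1}{2 M}}$)
$s{\left(v,d \right)} = 2 d v$ ($s{\left(v,d \right)} = d v + d v = 2 d v$)
$\frac{1}{s{\left(703,g{\left(-10 \right)} \right)} + 616974} = \frac{1}{2 \frac{4 \left(-10\right)^{2}}{1 + 2 \left(-10\right)^{2}} \cdot 703 + 616974} = \frac{1}{2 \cdot 4 \cdot 100 \frac{1}{1 + 2 \cdot 100} \cdot 703 + 616974} = \frac{1}{2 \cdot 4 \cdot 100 \frac{1}{1 + 200} \cdot 703 + 616974} = \frac{1}{2 \cdot 4 \cdot 100 \cdot \frac{1}{201} \cdot 703 + 616974} = \frac{1}{2 \cdot \frac{400}{201} \cdot 703 + 616974} = \frac{1}{\frac{562400}{201} + 616974} = \frac{1}{\frac{124574174}{201}} = \frac{201}{124574174}$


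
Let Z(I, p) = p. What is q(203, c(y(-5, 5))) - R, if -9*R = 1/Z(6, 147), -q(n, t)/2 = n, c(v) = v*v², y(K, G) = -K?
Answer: -537137/1323 ≈ -406.00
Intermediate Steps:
c(v) = v³
q(n, t) = -2*n
R = -1/1323 (R = -⅑/147 = -⅑*1/147 = -1/1323 ≈ -0.00075586)
q(203, c(y(-5, 5))) - R = -2*203 - 1*(-1/1323) = -406 + 1/1323 = -537137/1323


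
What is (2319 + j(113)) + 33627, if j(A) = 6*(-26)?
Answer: 35790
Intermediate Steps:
j(A) = -156
(2319 + j(113)) + 33627 = (2319 - 156) + 33627 = 2163 + 33627 = 35790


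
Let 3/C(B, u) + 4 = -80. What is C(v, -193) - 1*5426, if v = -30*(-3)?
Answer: -151929/28 ≈ -5426.0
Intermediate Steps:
v = 90
C(B, u) = -1/28 (C(B, u) = 3/(-4 - 80) = 3/(-84) = 3*(-1/84) = -1/28)
C(v, -193) - 1*5426 = -1/28 - 1*5426 = -1/28 - 5426 = -151929/28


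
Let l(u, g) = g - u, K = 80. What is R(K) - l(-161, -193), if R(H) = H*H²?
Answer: 512032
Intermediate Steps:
R(H) = H³
R(K) - l(-161, -193) = 80³ - (-193 - 1*(-161)) = 512000 - (-193 + 161) = 512000 - 1*(-32) = 512000 + 32 = 512032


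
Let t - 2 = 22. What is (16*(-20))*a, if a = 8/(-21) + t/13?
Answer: -128000/273 ≈ -468.86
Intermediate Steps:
t = 24 (t = 2 + 22 = 24)
a = 400/273 (a = 8/(-21) + 24/13 = 8*(-1/21) + 24*(1/13) = -8/21 + 24/13 = 400/273 ≈ 1.4652)
(16*(-20))*a = (16*(-20))*(400/273) = -320*400/273 = -128000/273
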